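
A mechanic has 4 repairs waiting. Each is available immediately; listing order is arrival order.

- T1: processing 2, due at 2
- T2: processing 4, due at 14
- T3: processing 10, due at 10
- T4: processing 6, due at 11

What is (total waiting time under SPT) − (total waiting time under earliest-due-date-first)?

SPT (increasing processing time): T1 T2 T4 T3.
T1: waits 0, runs 0→2
T2: waits 2, runs 2→6
T4: waits 6, runs 6→12
T3: waits 12, runs 12→22
Sum = 0+2+6+12 = 20.
EDD (increasing due date): T1 T3 T4 T2.
T1: waits 0, runs 0→2
T3: waits 2, runs 2→12
T4: waits 12, runs 12→18
T2: waits 18, runs 18→22
Sum = 0+2+12+18 = 32.
Difference = 20 − 32 = -12.

-12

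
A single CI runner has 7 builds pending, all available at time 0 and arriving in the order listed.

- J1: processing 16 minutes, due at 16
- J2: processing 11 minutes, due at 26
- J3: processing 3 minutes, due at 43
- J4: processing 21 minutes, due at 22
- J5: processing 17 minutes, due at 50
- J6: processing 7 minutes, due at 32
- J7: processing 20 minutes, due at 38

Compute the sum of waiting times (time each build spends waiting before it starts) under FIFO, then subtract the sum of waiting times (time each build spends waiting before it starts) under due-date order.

-42

FIFO (arrival order): J1 J2 J3 J4 J5 J6 J7.
J1: waits 0, runs 0→16
J2: waits 16, runs 16→27
J3: waits 27, runs 27→30
J4: waits 30, runs 30→51
J5: waits 51, runs 51→68
J6: waits 68, runs 68→75
J7: waits 75, runs 75→95
Sum = 0+16+27+30+51+68+75 = 267.
EDD (increasing due date): J1 J4 J2 J6 J7 J3 J5.
J1: waits 0, runs 0→16
J4: waits 16, runs 16→37
J2: waits 37, runs 37→48
J6: waits 48, runs 48→55
J7: waits 55, runs 55→75
J3: waits 75, runs 75→78
J5: waits 78, runs 78→95
Sum = 0+16+37+48+55+75+78 = 309.
Difference = 267 − 309 = -42.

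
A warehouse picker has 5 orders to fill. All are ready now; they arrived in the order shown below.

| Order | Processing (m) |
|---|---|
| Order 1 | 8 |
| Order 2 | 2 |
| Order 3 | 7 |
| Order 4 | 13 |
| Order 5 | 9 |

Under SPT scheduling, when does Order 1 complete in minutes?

17

SPT (increasing processing time): Order 2 Order 3 Order 1 Order 5 Order 4.
Order 2: 0→2
Order 3: 2→9
Order 1: 9→17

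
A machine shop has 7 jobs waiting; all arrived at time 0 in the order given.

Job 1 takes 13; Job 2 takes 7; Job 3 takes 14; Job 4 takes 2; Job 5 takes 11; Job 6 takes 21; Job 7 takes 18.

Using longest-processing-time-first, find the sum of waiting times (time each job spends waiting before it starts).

LPT (decreasing processing time): Job 6 Job 7 Job 3 Job 1 Job 5 Job 2 Job 4.
Job 6: waits 0, runs 0→21
Job 7: waits 21, runs 21→39
Job 3: waits 39, runs 39→53
Job 1: waits 53, runs 53→66
Job 5: waits 66, runs 66→77
Job 2: waits 77, runs 77→84
Job 4: waits 84, runs 84→86
Sum = 0+21+39+53+66+77+84 = 340.

340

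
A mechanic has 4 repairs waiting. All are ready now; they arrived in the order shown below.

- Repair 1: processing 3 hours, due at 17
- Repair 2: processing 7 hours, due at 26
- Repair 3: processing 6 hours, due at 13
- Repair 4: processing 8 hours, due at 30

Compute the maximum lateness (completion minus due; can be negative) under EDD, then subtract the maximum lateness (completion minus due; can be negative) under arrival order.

EDD (increasing due date): Repair 3 Repair 1 Repair 2 Repair 4.
Repair 3: 0→6, due 13, lateness -7
Repair 1: 6→9, due 17, lateness -8
Repair 2: 9→16, due 26, lateness -10
Repair 4: 16→24, due 30, lateness -6
Maximum = -6.
FIFO (arrival order): Repair 1 Repair 2 Repair 3 Repair 4.
Repair 1: 0→3, due 17, lateness -14
Repair 2: 3→10, due 26, lateness -16
Repair 3: 10→16, due 13, lateness 3
Repair 4: 16→24, due 30, lateness -6
Maximum = 3.
Difference = -6 − 3 = -9.

-9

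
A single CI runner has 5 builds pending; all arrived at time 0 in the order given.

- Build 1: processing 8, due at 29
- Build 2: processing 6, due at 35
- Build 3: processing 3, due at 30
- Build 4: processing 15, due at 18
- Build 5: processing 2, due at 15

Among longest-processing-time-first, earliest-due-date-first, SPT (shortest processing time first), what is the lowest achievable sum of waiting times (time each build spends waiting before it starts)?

37

LPT (decreasing processing time): Build 4 Build 1 Build 2 Build 3 Build 5.
Build 4: waits 0, runs 0→15
Build 1: waits 15, runs 15→23
Build 2: waits 23, runs 23→29
Build 3: waits 29, runs 29→32
Build 5: waits 32, runs 32→34
Sum = 0+15+23+29+32 = 99.
EDD (increasing due date): Build 5 Build 4 Build 1 Build 3 Build 2.
Build 5: waits 0, runs 0→2
Build 4: waits 2, runs 2→17
Build 1: waits 17, runs 17→25
Build 3: waits 25, runs 25→28
Build 2: waits 28, runs 28→34
Sum = 0+2+17+25+28 = 72.
SPT (increasing processing time): Build 5 Build 3 Build 2 Build 1 Build 4.
Build 5: waits 0, runs 0→2
Build 3: waits 2, runs 2→5
Build 2: waits 5, runs 5→11
Build 1: waits 11, runs 11→19
Build 4: waits 19, runs 19→34
Sum = 0+2+5+11+19 = 37.
LPT 99, EDD 72, SPT 37 → minimum 37.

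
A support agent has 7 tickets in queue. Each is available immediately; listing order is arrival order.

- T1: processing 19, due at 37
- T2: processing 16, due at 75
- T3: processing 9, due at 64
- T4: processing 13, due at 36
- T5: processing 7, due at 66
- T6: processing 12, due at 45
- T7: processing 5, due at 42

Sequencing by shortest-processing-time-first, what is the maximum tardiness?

44

SPT (increasing processing time): T7 T5 T3 T6 T4 T2 T1.
T7: 0→5, due 42, tardiness 0
T5: 5→12, due 66, tardiness 0
T3: 12→21, due 64, tardiness 0
T6: 21→33, due 45, tardiness 0
T4: 33→46, due 36, tardiness 10
T2: 46→62, due 75, tardiness 0
T1: 62→81, due 37, tardiness 44
Maximum = 44.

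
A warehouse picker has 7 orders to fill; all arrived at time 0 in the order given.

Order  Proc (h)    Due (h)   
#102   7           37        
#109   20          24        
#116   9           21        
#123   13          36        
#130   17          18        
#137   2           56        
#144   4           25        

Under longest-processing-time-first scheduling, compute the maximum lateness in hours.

LPT (decreasing processing time): #109 #130 #123 #116 #102 #144 #137.
#109: 0→20, due 24, lateness -4
#130: 20→37, due 18, lateness 19
#123: 37→50, due 36, lateness 14
#116: 50→59, due 21, lateness 38
#102: 59→66, due 37, lateness 29
#144: 66→70, due 25, lateness 45
#137: 70→72, due 56, lateness 16
Maximum = 45.

45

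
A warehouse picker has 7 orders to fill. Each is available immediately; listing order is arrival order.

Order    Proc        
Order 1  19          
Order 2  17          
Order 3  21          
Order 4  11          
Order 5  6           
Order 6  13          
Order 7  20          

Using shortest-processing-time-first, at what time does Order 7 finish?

86

SPT (increasing processing time): Order 5 Order 4 Order 6 Order 2 Order 1 Order 7 Order 3.
Order 5: 0→6
Order 4: 6→17
Order 6: 17→30
Order 2: 30→47
Order 1: 47→66
Order 7: 66→86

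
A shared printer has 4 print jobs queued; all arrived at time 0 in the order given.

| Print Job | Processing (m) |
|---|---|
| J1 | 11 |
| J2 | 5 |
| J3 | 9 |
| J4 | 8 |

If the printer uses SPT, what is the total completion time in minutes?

73

SPT (increasing processing time): J2 J4 J3 J1.
J2: 0→5
J4: 5→13
J3: 13→22
J1: 22→33
Sum = 5+13+22+33 = 73.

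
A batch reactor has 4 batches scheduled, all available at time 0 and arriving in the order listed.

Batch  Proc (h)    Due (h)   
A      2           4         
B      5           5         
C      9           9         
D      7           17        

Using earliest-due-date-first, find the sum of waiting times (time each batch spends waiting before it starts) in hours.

EDD (increasing due date): A B C D.
A: waits 0, runs 0→2
B: waits 2, runs 2→7
C: waits 7, runs 7→16
D: waits 16, runs 16→23
Sum = 0+2+7+16 = 25.

25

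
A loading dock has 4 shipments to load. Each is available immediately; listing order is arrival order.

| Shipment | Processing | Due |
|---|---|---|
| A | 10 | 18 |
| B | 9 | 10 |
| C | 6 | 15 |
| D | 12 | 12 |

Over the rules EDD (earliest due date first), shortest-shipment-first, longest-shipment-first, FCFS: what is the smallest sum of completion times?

83

EDD (increasing due date): B D C A.
B: 0→9
D: 9→21
C: 21→27
A: 27→37
Sum = 9+21+27+37 = 94.
SPT (increasing processing time): C B A D.
C: 0→6
B: 6→15
A: 15→25
D: 25→37
Sum = 6+15+25+37 = 83.
LPT (decreasing processing time): D A B C.
D: 0→12
A: 12→22
B: 22→31
C: 31→37
Sum = 12+22+31+37 = 102.
FIFO (arrival order): A B C D.
A: 0→10
B: 10→19
C: 19→25
D: 25→37
Sum = 10+19+25+37 = 91.
EDD 94, SPT 83, LPT 102, FIFO 91 → minimum 83.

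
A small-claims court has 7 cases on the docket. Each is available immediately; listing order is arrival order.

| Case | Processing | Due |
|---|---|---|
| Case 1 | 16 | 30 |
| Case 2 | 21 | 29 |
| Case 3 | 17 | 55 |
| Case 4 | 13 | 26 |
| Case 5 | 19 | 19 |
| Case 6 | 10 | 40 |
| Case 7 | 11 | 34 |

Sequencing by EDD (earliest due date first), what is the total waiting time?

343

EDD (increasing due date): Case 5 Case 4 Case 2 Case 1 Case 7 Case 6 Case 3.
Case 5: waits 0, runs 0→19
Case 4: waits 19, runs 19→32
Case 2: waits 32, runs 32→53
Case 1: waits 53, runs 53→69
Case 7: waits 69, runs 69→80
Case 6: waits 80, runs 80→90
Case 3: waits 90, runs 90→107
Sum = 0+19+32+53+69+80+90 = 343.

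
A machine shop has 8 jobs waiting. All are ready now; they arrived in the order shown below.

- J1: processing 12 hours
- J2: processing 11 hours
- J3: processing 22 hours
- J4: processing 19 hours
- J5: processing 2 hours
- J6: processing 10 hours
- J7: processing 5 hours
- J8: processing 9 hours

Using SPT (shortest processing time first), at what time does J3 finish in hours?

90

SPT (increasing processing time): J5 J7 J8 J6 J2 J1 J4 J3.
J5: 0→2
J7: 2→7
J8: 7→16
J6: 16→26
J2: 26→37
J1: 37→49
J4: 49→68
J3: 68→90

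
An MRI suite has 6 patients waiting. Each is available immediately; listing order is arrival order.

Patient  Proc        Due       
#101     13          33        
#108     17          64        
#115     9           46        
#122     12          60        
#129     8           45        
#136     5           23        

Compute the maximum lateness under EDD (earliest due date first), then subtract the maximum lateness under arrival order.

EDD (increasing due date): #136 #101 #129 #115 #122 #108.
#136: 0→5, due 23, lateness -18
#101: 5→18, due 33, lateness -15
#129: 18→26, due 45, lateness -19
#115: 26→35, due 46, lateness -11
#122: 35→47, due 60, lateness -13
#108: 47→64, due 64, lateness 0
Maximum = 0.
FIFO (arrival order): #101 #108 #115 #122 #129 #136.
#101: 0→13, due 33, lateness -20
#108: 13→30, due 64, lateness -34
#115: 30→39, due 46, lateness -7
#122: 39→51, due 60, lateness -9
#129: 51→59, due 45, lateness 14
#136: 59→64, due 23, lateness 41
Maximum = 41.
Difference = 0 − 41 = -41.

-41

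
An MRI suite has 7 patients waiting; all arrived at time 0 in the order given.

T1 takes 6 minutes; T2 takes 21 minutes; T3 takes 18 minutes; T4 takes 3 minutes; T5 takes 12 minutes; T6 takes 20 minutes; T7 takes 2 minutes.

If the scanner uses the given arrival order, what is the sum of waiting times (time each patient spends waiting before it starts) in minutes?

FIFO (arrival order): T1 T2 T3 T4 T5 T6 T7.
T1: waits 0, runs 0→6
T2: waits 6, runs 6→27
T3: waits 27, runs 27→45
T4: waits 45, runs 45→48
T5: waits 48, runs 48→60
T6: waits 60, runs 60→80
T7: waits 80, runs 80→82
Sum = 0+6+27+45+48+60+80 = 266.

266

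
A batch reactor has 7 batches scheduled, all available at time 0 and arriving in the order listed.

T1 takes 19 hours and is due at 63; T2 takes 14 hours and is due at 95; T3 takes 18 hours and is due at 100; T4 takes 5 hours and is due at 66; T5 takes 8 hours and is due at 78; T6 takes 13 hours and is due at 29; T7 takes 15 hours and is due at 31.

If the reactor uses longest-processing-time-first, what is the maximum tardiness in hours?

LPT (decreasing processing time): T1 T3 T7 T2 T6 T5 T4.
T1: 0→19, due 63, tardiness 0
T3: 19→37, due 100, tardiness 0
T7: 37→52, due 31, tardiness 21
T2: 52→66, due 95, tardiness 0
T6: 66→79, due 29, tardiness 50
T5: 79→87, due 78, tardiness 9
T4: 87→92, due 66, tardiness 26
Maximum = 50.

50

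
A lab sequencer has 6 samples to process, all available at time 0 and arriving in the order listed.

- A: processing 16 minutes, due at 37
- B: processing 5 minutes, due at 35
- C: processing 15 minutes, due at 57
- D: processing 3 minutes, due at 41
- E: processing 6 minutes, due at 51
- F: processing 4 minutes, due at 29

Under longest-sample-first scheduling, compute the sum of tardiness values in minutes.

32

LPT (decreasing processing time): A C E B F D.
A: 0→16, due 37, tardiness 0
C: 16→31, due 57, tardiness 0
E: 31→37, due 51, tardiness 0
B: 37→42, due 35, tardiness 7
F: 42→46, due 29, tardiness 17
D: 46→49, due 41, tardiness 8
Sum = 0+0+0+7+17+8 = 32.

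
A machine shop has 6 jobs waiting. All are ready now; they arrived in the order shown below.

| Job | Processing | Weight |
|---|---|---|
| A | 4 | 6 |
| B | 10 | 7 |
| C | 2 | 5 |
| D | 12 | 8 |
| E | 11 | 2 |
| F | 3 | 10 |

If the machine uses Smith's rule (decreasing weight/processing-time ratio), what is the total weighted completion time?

574

WSPT (decreasing weight/processing-time ratio): F C A B D E.
F: finishes 3, weight 10, w·C = 30
C: finishes 5, weight 5, w·C = 25
A: finishes 9, weight 6, w·C = 54
B: finishes 19, weight 7, w·C = 133
D: finishes 31, weight 8, w·C = 248
E: finishes 42, weight 2, w·C = 84
Sum = 30+25+54+133+248+84 = 574.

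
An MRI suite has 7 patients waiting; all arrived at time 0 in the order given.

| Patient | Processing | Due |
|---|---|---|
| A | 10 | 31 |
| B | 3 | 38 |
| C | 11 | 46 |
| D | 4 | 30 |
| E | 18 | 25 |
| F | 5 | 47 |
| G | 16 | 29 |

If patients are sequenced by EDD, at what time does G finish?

EDD (increasing due date): E G D A B C F.
E: 0→18
G: 18→34

34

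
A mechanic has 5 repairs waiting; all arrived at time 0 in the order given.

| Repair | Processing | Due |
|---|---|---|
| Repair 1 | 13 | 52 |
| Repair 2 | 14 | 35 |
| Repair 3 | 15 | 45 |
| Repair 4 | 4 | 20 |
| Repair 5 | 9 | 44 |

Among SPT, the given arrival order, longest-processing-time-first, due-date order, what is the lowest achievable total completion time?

SPT (increasing processing time): Repair 4 Repair 5 Repair 1 Repair 2 Repair 3.
Repair 4: 0→4
Repair 5: 4→13
Repair 1: 13→26
Repair 2: 26→40
Repair 3: 40→55
Sum = 4+13+26+40+55 = 138.
FIFO (arrival order): Repair 1 Repair 2 Repair 3 Repair 4 Repair 5.
Repair 1: 0→13
Repair 2: 13→27
Repair 3: 27→42
Repair 4: 42→46
Repair 5: 46→55
Sum = 13+27+42+46+55 = 183.
LPT (decreasing processing time): Repair 3 Repair 2 Repair 1 Repair 5 Repair 4.
Repair 3: 0→15
Repair 2: 15→29
Repair 1: 29→42
Repair 5: 42→51
Repair 4: 51→55
Sum = 15+29+42+51+55 = 192.
EDD (increasing due date): Repair 4 Repair 2 Repair 5 Repair 3 Repair 1.
Repair 4: 0→4
Repair 2: 4→18
Repair 5: 18→27
Repair 3: 27→42
Repair 1: 42→55
Sum = 4+18+27+42+55 = 146.
SPT 138, FIFO 183, LPT 192, EDD 146 → minimum 138.

138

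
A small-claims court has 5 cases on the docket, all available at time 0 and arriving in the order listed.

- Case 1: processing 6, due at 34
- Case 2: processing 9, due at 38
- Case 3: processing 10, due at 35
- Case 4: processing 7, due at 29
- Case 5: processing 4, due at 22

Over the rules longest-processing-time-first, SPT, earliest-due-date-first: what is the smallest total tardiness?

LPT (decreasing processing time): Case 3 Case 2 Case 4 Case 1 Case 5.
Case 3: 0→10, due 35, tardiness 0
Case 2: 10→19, due 38, tardiness 0
Case 4: 19→26, due 29, tardiness 0
Case 1: 26→32, due 34, tardiness 0
Case 5: 32→36, due 22, tardiness 14
Sum = 0+0+0+0+14 = 14.
SPT (increasing processing time): Case 5 Case 1 Case 4 Case 2 Case 3.
Case 5: 0→4, due 22, tardiness 0
Case 1: 4→10, due 34, tardiness 0
Case 4: 10→17, due 29, tardiness 0
Case 2: 17→26, due 38, tardiness 0
Case 3: 26→36, due 35, tardiness 1
Sum = 0+0+0+0+1 = 1.
EDD (increasing due date): Case 5 Case 4 Case 1 Case 3 Case 2.
Case 5: 0→4, due 22, tardiness 0
Case 4: 4→11, due 29, tardiness 0
Case 1: 11→17, due 34, tardiness 0
Case 3: 17→27, due 35, tardiness 0
Case 2: 27→36, due 38, tardiness 0
Sum = 0+0+0+0+0 = 0.
LPT 14, SPT 1, EDD 0 → minimum 0.

0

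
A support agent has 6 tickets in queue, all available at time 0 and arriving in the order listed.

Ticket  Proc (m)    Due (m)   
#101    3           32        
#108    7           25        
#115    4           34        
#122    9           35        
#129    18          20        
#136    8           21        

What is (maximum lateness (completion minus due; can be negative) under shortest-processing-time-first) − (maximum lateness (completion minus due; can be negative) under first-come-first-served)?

1

SPT (increasing processing time): #101 #115 #108 #136 #122 #129.
#101: 0→3, due 32, lateness -29
#115: 3→7, due 34, lateness -27
#108: 7→14, due 25, lateness -11
#136: 14→22, due 21, lateness 1
#122: 22→31, due 35, lateness -4
#129: 31→49, due 20, lateness 29
Maximum = 29.
FIFO (arrival order): #101 #108 #115 #122 #129 #136.
#101: 0→3, due 32, lateness -29
#108: 3→10, due 25, lateness -15
#115: 10→14, due 34, lateness -20
#122: 14→23, due 35, lateness -12
#129: 23→41, due 20, lateness 21
#136: 41→49, due 21, lateness 28
Maximum = 28.
Difference = 29 − 28 = 1.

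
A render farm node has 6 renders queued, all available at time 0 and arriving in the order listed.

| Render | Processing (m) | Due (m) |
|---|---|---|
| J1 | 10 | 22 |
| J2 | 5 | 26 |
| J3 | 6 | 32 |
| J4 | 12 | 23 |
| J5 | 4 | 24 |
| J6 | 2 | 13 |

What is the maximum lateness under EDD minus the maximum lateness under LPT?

-19

EDD (increasing due date): J6 J1 J4 J5 J2 J3.
J6: 0→2, due 13, lateness -11
J1: 2→12, due 22, lateness -10
J4: 12→24, due 23, lateness 1
J5: 24→28, due 24, lateness 4
J2: 28→33, due 26, lateness 7
J3: 33→39, due 32, lateness 7
Maximum = 7.
LPT (decreasing processing time): J4 J1 J3 J2 J5 J6.
J4: 0→12, due 23, lateness -11
J1: 12→22, due 22, lateness 0
J3: 22→28, due 32, lateness -4
J2: 28→33, due 26, lateness 7
J5: 33→37, due 24, lateness 13
J6: 37→39, due 13, lateness 26
Maximum = 26.
Difference = 7 − 26 = -19.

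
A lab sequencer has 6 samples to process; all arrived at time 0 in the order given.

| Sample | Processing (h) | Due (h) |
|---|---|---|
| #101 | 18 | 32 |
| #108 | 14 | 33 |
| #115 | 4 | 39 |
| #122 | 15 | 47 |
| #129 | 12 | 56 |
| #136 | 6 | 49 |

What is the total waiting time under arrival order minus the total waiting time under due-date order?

FIFO (arrival order): #101 #108 #115 #122 #129 #136.
#101: waits 0, runs 0→18
#108: waits 18, runs 18→32
#115: waits 32, runs 32→36
#122: waits 36, runs 36→51
#129: waits 51, runs 51→63
#136: waits 63, runs 63→69
Sum = 0+18+32+36+51+63 = 200.
EDD (increasing due date): #101 #108 #115 #122 #136 #129.
#101: waits 0, runs 0→18
#108: waits 18, runs 18→32
#115: waits 32, runs 32→36
#122: waits 36, runs 36→51
#136: waits 51, runs 51→57
#129: waits 57, runs 57→69
Sum = 0+18+32+36+51+57 = 194.
Difference = 200 − 194 = 6.

6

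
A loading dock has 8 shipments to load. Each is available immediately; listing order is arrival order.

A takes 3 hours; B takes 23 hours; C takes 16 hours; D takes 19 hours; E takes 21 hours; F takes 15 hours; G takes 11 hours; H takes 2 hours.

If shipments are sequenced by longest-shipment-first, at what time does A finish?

108

LPT (decreasing processing time): B E D C F G A H.
B: 0→23
E: 23→44
D: 44→63
C: 63→79
F: 79→94
G: 94→105
A: 105→108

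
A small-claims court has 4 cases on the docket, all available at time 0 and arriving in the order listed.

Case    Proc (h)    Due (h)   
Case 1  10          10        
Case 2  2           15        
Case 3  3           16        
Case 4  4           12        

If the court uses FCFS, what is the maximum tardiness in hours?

FIFO (arrival order): Case 1 Case 2 Case 3 Case 4.
Case 1: 0→10, due 10, tardiness 0
Case 2: 10→12, due 15, tardiness 0
Case 3: 12→15, due 16, tardiness 0
Case 4: 15→19, due 12, tardiness 7
Maximum = 7.

7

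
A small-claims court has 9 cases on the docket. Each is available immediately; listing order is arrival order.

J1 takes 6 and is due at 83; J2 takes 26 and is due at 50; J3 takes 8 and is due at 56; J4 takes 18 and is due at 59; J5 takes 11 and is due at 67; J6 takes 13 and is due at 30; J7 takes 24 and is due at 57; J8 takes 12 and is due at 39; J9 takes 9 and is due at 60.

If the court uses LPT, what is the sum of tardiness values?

313

LPT (decreasing processing time): J2 J7 J4 J6 J8 J5 J9 J3 J1.
J2: 0→26, due 50, tardiness 0
J7: 26→50, due 57, tardiness 0
J4: 50→68, due 59, tardiness 9
J6: 68→81, due 30, tardiness 51
J8: 81→93, due 39, tardiness 54
J5: 93→104, due 67, tardiness 37
J9: 104→113, due 60, tardiness 53
J3: 113→121, due 56, tardiness 65
J1: 121→127, due 83, tardiness 44
Sum = 0+0+9+51+54+37+53+65+44 = 313.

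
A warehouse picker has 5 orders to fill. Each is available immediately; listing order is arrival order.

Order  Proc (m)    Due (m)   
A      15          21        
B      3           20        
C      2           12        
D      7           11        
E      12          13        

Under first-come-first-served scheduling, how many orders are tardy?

3

FIFO (arrival order): A B C D E.
A: 0→15, due 21, tardiness 0
B: 15→18, due 20, tardiness 0
C: 18→20, due 12, tardiness 8
D: 20→27, due 11, tardiness 16
E: 27→39, due 13, tardiness 26
Late orders: 3.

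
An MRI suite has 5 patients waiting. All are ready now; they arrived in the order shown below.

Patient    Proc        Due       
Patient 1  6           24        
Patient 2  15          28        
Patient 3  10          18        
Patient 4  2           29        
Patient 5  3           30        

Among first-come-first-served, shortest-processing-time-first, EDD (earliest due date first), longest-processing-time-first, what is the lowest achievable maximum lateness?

6

FIFO (arrival order): Patient 1 Patient 2 Patient 3 Patient 4 Patient 5.
Patient 1: 0→6, due 24, lateness -18
Patient 2: 6→21, due 28, lateness -7
Patient 3: 21→31, due 18, lateness 13
Patient 4: 31→33, due 29, lateness 4
Patient 5: 33→36, due 30, lateness 6
Maximum = 13.
SPT (increasing processing time): Patient 4 Patient 5 Patient 1 Patient 3 Patient 2.
Patient 4: 0→2, due 29, lateness -27
Patient 5: 2→5, due 30, lateness -25
Patient 1: 5→11, due 24, lateness -13
Patient 3: 11→21, due 18, lateness 3
Patient 2: 21→36, due 28, lateness 8
Maximum = 8.
EDD (increasing due date): Patient 3 Patient 1 Patient 2 Patient 4 Patient 5.
Patient 3: 0→10, due 18, lateness -8
Patient 1: 10→16, due 24, lateness -8
Patient 2: 16→31, due 28, lateness 3
Patient 4: 31→33, due 29, lateness 4
Patient 5: 33→36, due 30, lateness 6
Maximum = 6.
LPT (decreasing processing time): Patient 2 Patient 3 Patient 1 Patient 5 Patient 4.
Patient 2: 0→15, due 28, lateness -13
Patient 3: 15→25, due 18, lateness 7
Patient 1: 25→31, due 24, lateness 7
Patient 5: 31→34, due 30, lateness 4
Patient 4: 34→36, due 29, lateness 7
Maximum = 7.
FIFO 13, SPT 8, EDD 6, LPT 7 → minimum 6.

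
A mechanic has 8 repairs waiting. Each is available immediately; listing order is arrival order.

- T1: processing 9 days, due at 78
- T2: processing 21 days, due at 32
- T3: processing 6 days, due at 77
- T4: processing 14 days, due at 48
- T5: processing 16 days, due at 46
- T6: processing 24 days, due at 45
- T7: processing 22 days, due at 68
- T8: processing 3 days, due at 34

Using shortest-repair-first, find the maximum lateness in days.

70

SPT (increasing processing time): T8 T3 T1 T4 T5 T2 T7 T6.
T8: 0→3, due 34, lateness -31
T3: 3→9, due 77, lateness -68
T1: 9→18, due 78, lateness -60
T4: 18→32, due 48, lateness -16
T5: 32→48, due 46, lateness 2
T2: 48→69, due 32, lateness 37
T7: 69→91, due 68, lateness 23
T6: 91→115, due 45, lateness 70
Maximum = 70.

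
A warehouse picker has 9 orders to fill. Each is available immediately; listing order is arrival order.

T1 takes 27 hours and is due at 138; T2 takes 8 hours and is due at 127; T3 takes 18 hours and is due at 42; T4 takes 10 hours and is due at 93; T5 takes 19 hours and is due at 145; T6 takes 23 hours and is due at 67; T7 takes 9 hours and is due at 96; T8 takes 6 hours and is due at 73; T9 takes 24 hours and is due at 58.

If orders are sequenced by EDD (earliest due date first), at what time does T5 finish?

EDD (increasing due date): T3 T9 T6 T8 T4 T7 T2 T1 T5.
T3: 0→18
T9: 18→42
T6: 42→65
T8: 65→71
T4: 71→81
T7: 81→90
T2: 90→98
T1: 98→125
T5: 125→144

144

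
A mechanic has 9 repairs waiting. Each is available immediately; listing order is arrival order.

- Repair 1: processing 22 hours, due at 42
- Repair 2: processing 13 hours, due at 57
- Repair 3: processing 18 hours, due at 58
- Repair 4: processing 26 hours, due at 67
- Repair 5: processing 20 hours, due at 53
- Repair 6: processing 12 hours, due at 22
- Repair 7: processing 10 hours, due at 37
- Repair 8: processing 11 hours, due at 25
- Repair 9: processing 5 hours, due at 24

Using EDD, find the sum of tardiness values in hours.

EDD (increasing due date): Repair 6 Repair 9 Repair 8 Repair 7 Repair 1 Repair 5 Repair 2 Repair 3 Repair 4.
Repair 6: 0→12, due 22, tardiness 0
Repair 9: 12→17, due 24, tardiness 0
Repair 8: 17→28, due 25, tardiness 3
Repair 7: 28→38, due 37, tardiness 1
Repair 1: 38→60, due 42, tardiness 18
Repair 5: 60→80, due 53, tardiness 27
Repair 2: 80→93, due 57, tardiness 36
Repair 3: 93→111, due 58, tardiness 53
Repair 4: 111→137, due 67, tardiness 70
Sum = 0+0+3+1+18+27+36+53+70 = 208.

208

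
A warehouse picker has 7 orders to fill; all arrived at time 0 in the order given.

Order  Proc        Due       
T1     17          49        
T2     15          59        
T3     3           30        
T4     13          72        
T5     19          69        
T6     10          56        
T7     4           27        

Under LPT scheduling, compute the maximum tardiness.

LPT (decreasing processing time): T5 T1 T2 T4 T6 T7 T3.
T5: 0→19, due 69, tardiness 0
T1: 19→36, due 49, tardiness 0
T2: 36→51, due 59, tardiness 0
T4: 51→64, due 72, tardiness 0
T6: 64→74, due 56, tardiness 18
T7: 74→78, due 27, tardiness 51
T3: 78→81, due 30, tardiness 51
Maximum = 51.

51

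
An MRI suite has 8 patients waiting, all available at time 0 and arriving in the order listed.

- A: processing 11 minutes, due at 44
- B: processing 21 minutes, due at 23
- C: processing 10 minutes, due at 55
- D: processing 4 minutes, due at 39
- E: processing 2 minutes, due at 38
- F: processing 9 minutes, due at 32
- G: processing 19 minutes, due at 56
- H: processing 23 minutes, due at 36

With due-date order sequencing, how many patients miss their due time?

6

EDD (increasing due date): B F H E D A C G.
B: 0→21, due 23, tardiness 0
F: 21→30, due 32, tardiness 0
H: 30→53, due 36, tardiness 17
E: 53→55, due 38, tardiness 17
D: 55→59, due 39, tardiness 20
A: 59→70, due 44, tardiness 26
C: 70→80, due 55, tardiness 25
G: 80→99, due 56, tardiness 43
Late patients: 6.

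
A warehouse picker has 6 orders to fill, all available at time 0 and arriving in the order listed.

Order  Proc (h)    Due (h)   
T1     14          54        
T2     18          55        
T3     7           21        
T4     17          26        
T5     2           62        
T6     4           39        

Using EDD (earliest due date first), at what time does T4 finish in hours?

24

EDD (increasing due date): T3 T4 T6 T1 T2 T5.
T3: 0→7
T4: 7→24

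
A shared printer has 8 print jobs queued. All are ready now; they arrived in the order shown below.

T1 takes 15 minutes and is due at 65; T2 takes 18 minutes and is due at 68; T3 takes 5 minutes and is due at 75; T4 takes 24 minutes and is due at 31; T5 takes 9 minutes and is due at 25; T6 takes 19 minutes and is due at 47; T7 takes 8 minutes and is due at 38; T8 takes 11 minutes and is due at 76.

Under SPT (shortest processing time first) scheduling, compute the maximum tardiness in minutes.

SPT (increasing processing time): T3 T7 T5 T8 T1 T2 T6 T4.
T3: 0→5, due 75, tardiness 0
T7: 5→13, due 38, tardiness 0
T5: 13→22, due 25, tardiness 0
T8: 22→33, due 76, tardiness 0
T1: 33→48, due 65, tardiness 0
T2: 48→66, due 68, tardiness 0
T6: 66→85, due 47, tardiness 38
T4: 85→109, due 31, tardiness 78
Maximum = 78.

78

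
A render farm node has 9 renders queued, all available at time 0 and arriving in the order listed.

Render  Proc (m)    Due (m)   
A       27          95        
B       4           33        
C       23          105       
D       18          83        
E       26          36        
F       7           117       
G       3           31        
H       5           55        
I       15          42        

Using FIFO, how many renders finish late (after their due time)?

4

FIFO (arrival order): A B C D E F G H I.
A: 0→27, due 95, tardiness 0
B: 27→31, due 33, tardiness 0
C: 31→54, due 105, tardiness 0
D: 54→72, due 83, tardiness 0
E: 72→98, due 36, tardiness 62
F: 98→105, due 117, tardiness 0
G: 105→108, due 31, tardiness 77
H: 108→113, due 55, tardiness 58
I: 113→128, due 42, tardiness 86
Late renders: 4.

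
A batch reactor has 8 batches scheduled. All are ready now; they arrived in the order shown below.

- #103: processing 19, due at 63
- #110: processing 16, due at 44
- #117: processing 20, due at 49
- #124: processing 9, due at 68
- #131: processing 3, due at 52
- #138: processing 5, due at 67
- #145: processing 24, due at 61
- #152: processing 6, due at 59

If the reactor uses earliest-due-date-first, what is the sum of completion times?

488

EDD (increasing due date): #110 #117 #131 #152 #145 #103 #138 #124.
#110: 0→16
#117: 16→36
#131: 36→39
#152: 39→45
#145: 45→69
#103: 69→88
#138: 88→93
#124: 93→102
Sum = 16+36+39+45+69+88+93+102 = 488.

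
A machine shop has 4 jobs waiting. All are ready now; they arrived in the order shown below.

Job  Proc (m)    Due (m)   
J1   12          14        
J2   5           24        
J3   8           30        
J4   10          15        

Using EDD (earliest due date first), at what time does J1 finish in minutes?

EDD (increasing due date): J1 J4 J2 J3.
J1: 0→12

12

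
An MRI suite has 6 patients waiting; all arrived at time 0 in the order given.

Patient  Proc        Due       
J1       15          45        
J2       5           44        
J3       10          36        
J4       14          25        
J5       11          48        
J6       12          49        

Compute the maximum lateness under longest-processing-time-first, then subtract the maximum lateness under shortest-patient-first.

-1

LPT (decreasing processing time): J1 J4 J6 J5 J3 J2.
J1: 0→15, due 45, lateness -30
J4: 15→29, due 25, lateness 4
J6: 29→41, due 49, lateness -8
J5: 41→52, due 48, lateness 4
J3: 52→62, due 36, lateness 26
J2: 62→67, due 44, lateness 23
Maximum = 26.
SPT (increasing processing time): J2 J3 J5 J6 J4 J1.
J2: 0→5, due 44, lateness -39
J3: 5→15, due 36, lateness -21
J5: 15→26, due 48, lateness -22
J6: 26→38, due 49, lateness -11
J4: 38→52, due 25, lateness 27
J1: 52→67, due 45, lateness 22
Maximum = 27.
Difference = 26 − 27 = -1.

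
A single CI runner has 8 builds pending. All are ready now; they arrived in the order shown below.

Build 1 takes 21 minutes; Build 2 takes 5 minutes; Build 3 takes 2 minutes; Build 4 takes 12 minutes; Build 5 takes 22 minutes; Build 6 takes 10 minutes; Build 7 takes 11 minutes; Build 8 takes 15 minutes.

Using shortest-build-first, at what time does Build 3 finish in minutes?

2

SPT (increasing processing time): Build 3 Build 2 Build 6 Build 7 Build 4 Build 8 Build 1 Build 5.
Build 3: 0→2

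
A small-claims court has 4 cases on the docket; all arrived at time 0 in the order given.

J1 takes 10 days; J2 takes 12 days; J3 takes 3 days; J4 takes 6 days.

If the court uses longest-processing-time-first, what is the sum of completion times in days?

LPT (decreasing processing time): J2 J1 J4 J3.
J2: 0→12
J1: 12→22
J4: 22→28
J3: 28→31
Sum = 12+22+28+31 = 93.

93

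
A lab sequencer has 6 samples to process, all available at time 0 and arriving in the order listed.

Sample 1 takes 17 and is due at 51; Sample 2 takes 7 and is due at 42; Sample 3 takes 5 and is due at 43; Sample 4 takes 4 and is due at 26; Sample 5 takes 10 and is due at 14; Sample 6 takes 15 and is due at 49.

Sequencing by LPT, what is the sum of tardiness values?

78

LPT (decreasing processing time): Sample 1 Sample 6 Sample 5 Sample 2 Sample 3 Sample 4.
Sample 1: 0→17, due 51, tardiness 0
Sample 6: 17→32, due 49, tardiness 0
Sample 5: 32→42, due 14, tardiness 28
Sample 2: 42→49, due 42, tardiness 7
Sample 3: 49→54, due 43, tardiness 11
Sample 4: 54→58, due 26, tardiness 32
Sum = 0+0+28+7+11+32 = 78.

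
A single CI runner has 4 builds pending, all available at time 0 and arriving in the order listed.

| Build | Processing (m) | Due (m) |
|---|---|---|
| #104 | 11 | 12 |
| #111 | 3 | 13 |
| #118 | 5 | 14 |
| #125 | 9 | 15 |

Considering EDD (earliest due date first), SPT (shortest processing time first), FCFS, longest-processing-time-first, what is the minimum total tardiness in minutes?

18

EDD (increasing due date): #104 #111 #118 #125.
#104: 0→11, due 12, tardiness 0
#111: 11→14, due 13, tardiness 1
#118: 14→19, due 14, tardiness 5
#125: 19→28, due 15, tardiness 13
Sum = 0+1+5+13 = 19.
SPT (increasing processing time): #111 #118 #125 #104.
#111: 0→3, due 13, tardiness 0
#118: 3→8, due 14, tardiness 0
#125: 8→17, due 15, tardiness 2
#104: 17→28, due 12, tardiness 16
Sum = 0+0+2+16 = 18.
FIFO (arrival order): #104 #111 #118 #125.
#104: 0→11, due 12, tardiness 0
#111: 11→14, due 13, tardiness 1
#118: 14→19, due 14, tardiness 5
#125: 19→28, due 15, tardiness 13
Sum = 0+1+5+13 = 19.
LPT (decreasing processing time): #104 #125 #118 #111.
#104: 0→11, due 12, tardiness 0
#125: 11→20, due 15, tardiness 5
#118: 20→25, due 14, tardiness 11
#111: 25→28, due 13, tardiness 15
Sum = 0+5+11+15 = 31.
EDD 19, SPT 18, FIFO 19, LPT 31 → minimum 18.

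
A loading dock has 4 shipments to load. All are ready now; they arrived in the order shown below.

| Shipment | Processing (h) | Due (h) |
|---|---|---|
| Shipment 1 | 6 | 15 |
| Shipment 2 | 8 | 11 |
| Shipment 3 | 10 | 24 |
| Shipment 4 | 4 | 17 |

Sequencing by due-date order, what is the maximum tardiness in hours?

EDD (increasing due date): Shipment 2 Shipment 1 Shipment 4 Shipment 3.
Shipment 2: 0→8, due 11, tardiness 0
Shipment 1: 8→14, due 15, tardiness 0
Shipment 4: 14→18, due 17, tardiness 1
Shipment 3: 18→28, due 24, tardiness 4
Maximum = 4.

4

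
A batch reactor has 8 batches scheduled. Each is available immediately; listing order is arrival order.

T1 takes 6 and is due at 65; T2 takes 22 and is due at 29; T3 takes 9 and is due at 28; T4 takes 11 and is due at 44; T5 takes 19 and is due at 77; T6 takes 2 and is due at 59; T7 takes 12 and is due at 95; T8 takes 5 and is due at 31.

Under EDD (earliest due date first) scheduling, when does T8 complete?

EDD (increasing due date): T3 T2 T8 T4 T6 T1 T5 T7.
T3: 0→9
T2: 9→31
T8: 31→36

36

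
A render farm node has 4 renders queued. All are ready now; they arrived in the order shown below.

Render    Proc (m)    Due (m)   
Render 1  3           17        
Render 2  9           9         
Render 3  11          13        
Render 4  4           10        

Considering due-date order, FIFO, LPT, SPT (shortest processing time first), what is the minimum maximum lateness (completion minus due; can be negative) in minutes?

EDD (increasing due date): Render 2 Render 4 Render 3 Render 1.
Render 2: 0→9, due 9, lateness 0
Render 4: 9→13, due 10, lateness 3
Render 3: 13→24, due 13, lateness 11
Render 1: 24→27, due 17, lateness 10
Maximum = 11.
FIFO (arrival order): Render 1 Render 2 Render 3 Render 4.
Render 1: 0→3, due 17, lateness -14
Render 2: 3→12, due 9, lateness 3
Render 3: 12→23, due 13, lateness 10
Render 4: 23→27, due 10, lateness 17
Maximum = 17.
LPT (decreasing processing time): Render 3 Render 2 Render 4 Render 1.
Render 3: 0→11, due 13, lateness -2
Render 2: 11→20, due 9, lateness 11
Render 4: 20→24, due 10, lateness 14
Render 1: 24→27, due 17, lateness 10
Maximum = 14.
SPT (increasing processing time): Render 1 Render 4 Render 2 Render 3.
Render 1: 0→3, due 17, lateness -14
Render 4: 3→7, due 10, lateness -3
Render 2: 7→16, due 9, lateness 7
Render 3: 16→27, due 13, lateness 14
Maximum = 14.
EDD 11, FIFO 17, LPT 14, SPT 14 → minimum 11.

11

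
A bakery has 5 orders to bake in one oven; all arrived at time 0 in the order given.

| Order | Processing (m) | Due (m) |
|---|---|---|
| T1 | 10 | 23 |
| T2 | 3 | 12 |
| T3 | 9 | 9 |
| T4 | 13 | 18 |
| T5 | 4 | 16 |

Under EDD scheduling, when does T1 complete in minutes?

39

EDD (increasing due date): T3 T2 T5 T4 T1.
T3: 0→9
T2: 9→12
T5: 12→16
T4: 16→29
T1: 29→39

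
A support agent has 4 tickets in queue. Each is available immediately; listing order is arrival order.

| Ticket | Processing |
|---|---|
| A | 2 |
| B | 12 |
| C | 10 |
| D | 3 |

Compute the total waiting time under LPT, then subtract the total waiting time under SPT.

37

LPT (decreasing processing time): B C D A.
B: waits 0, runs 0→12
C: waits 12, runs 12→22
D: waits 22, runs 22→25
A: waits 25, runs 25→27
Sum = 0+12+22+25 = 59.
SPT (increasing processing time): A D C B.
A: waits 0, runs 0→2
D: waits 2, runs 2→5
C: waits 5, runs 5→15
B: waits 15, runs 15→27
Sum = 0+2+5+15 = 22.
Difference = 59 − 22 = 37.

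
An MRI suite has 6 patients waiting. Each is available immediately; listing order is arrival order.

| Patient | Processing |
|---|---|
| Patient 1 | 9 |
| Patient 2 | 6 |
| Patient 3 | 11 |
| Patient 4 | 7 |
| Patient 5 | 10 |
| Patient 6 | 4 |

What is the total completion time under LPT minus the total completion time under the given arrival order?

LPT (decreasing processing time): Patient 3 Patient 5 Patient 1 Patient 4 Patient 2 Patient 6.
Patient 3: 0→11
Patient 5: 11→21
Patient 1: 21→30
Patient 4: 30→37
Patient 2: 37→43
Patient 6: 43→47
Sum = 11+21+30+37+43+47 = 189.
FIFO (arrival order): Patient 1 Patient 2 Patient 3 Patient 4 Patient 5 Patient 6.
Patient 1: 0→9
Patient 2: 9→15
Patient 3: 15→26
Patient 4: 26→33
Patient 5: 33→43
Patient 6: 43→47
Sum = 9+15+26+33+43+47 = 173.
Difference = 189 − 173 = 16.

16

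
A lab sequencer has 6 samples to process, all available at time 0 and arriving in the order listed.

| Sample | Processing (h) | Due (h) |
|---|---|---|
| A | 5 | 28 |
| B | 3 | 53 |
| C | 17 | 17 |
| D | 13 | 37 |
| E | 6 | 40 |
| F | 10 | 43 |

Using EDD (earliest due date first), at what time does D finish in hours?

35

EDD (increasing due date): C A D E F B.
C: 0→17
A: 17→22
D: 22→35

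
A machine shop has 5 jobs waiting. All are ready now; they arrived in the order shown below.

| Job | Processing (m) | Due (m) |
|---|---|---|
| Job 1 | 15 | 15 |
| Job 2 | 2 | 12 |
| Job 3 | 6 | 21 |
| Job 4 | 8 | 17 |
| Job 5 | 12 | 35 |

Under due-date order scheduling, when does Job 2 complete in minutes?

EDD (increasing due date): Job 2 Job 1 Job 4 Job 3 Job 5.
Job 2: 0→2

2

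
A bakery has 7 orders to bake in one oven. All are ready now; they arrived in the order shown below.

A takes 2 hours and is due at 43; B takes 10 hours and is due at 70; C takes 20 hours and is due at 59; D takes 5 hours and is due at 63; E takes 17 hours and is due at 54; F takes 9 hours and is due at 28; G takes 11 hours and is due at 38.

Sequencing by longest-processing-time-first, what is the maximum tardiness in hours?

39

LPT (decreasing processing time): C E G B F D A.
C: 0→20, due 59, tardiness 0
E: 20→37, due 54, tardiness 0
G: 37→48, due 38, tardiness 10
B: 48→58, due 70, tardiness 0
F: 58→67, due 28, tardiness 39
D: 67→72, due 63, tardiness 9
A: 72→74, due 43, tardiness 31
Maximum = 39.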